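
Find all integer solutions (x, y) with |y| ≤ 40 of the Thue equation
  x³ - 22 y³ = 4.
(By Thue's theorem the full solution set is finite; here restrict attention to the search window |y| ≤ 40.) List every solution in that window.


The equation is x³ - 22y³ = 4. For fixed y, x³ = 22·y³ + 4, so a solution requires the RHS to be a perfect cube.
Strategy: iterate y from -40 to 40, compute RHS = 22·y³ + 4, and check whether it is a (positive or negative) perfect cube.
Check small values of y:
  y = 0: RHS = 4 is not a perfect cube.
  y = 1: RHS = 26 is not a perfect cube.
  y = -1: RHS = -18 is not a perfect cube.
  y = 2: RHS = 180 is not a perfect cube.
  y = -2: RHS = -172 is not a perfect cube.
  y = 3: RHS = 598 is not a perfect cube.
  y = -3: RHS = -590 is not a perfect cube.
Continuing the search up to |y| = 40 finds no solutions either.
No (x, y) in the scanned range satisfies the equation.

No integer solutions with |y| ≤ 40.


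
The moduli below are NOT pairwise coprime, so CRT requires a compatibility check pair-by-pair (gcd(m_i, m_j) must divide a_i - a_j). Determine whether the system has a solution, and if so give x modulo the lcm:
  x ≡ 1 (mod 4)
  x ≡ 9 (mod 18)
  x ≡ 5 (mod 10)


Moduli 4, 18, 10 are not pairwise coprime, so CRT works modulo lcm(m_i) when all pairwise compatibility conditions hold.
Pairwise compatibility: gcd(m_i, m_j) must divide a_i - a_j for every pair.
Merge one congruence at a time:
  Start: x ≡ 1 (mod 4).
  Combine with x ≡ 9 (mod 18): gcd(4, 18) = 2; 9 - 1 = 8, which IS divisible by 2, so compatible.
    Write x = 1 + 4·t and substitute into x ≡ 9 (mod 18): 4·t ≡ 9 − 1 = 8 (mod 18).
    Divide the congruence (and modulus) by g = 2: 2·t ≡ 4 (mod 9).
    The inverse of 2 mod 9 is 5 (since 2·5 = 10 = 1·9 + 1), so t ≡ 5·4 = 20 ≡ 2 (mod 9).
    Then x = 1 + 4·2 = 9, valid modulo lcm(4, 18) = 36: x ≡ 9 (mod 36).
  Combine with x ≡ 5 (mod 10): gcd(36, 10) = 2; 5 - 9 = -4, which IS divisible by 2, so compatible.
    Write x = 9 + 36·t and substitute into x ≡ 5 (mod 10): 36·t ≡ 5 − 9 = -4 (mod 10).
    Divide the congruence (and modulus) by g = 2: 18·t ≡ -2 (mod 5).
    Reduce coefficients mod 5: 3·t ≡ 3 (mod 5).
    The inverse of 3 mod 5 is 2 (since 3·2 = 6 = 1·5 + 1), so t ≡ 2·3 = 6 ≡ 1 (mod 5).
    Then x = 9 + 36·1 = 45, valid modulo lcm(36, 10) = 180: x ≡ 45 (mod 180).
Verify: 45 mod 4 = 1, 45 mod 18 = 9, 45 mod 10 = 5.

x ≡ 45 (mod 180).


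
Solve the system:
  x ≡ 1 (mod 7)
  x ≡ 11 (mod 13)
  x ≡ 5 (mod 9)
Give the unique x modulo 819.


Moduli 7, 13, 9 are pairwise coprime; by CRT there is a unique solution modulo M = 7 · 13 · 9 = 819.
Solve pairwise, accumulating the modulus:
  Start with x ≡ 1 (mod 7).
  Combine with x ≡ 11 (mod 13): since gcd(7, 13) = 1, we get a unique residue mod 91.
    Write x = 1 + 7·t and substitute into x ≡ 11 (mod 13): 7·t ≡ 11 − 1 = 10 (mod 13).
    The inverse of 7 mod 13 is 2 (since 7·2 = 14 = 1·13 + 1), so t ≡ 2·10 = 20 ≡ 7 (mod 13).
    Then x = 1 + 7·7 = 50, valid modulo lcm(7, 13) = 91: x ≡ 50 (mod 91).
  Combine with x ≡ 5 (mod 9): since gcd(91, 9) = 1, we get a unique residue mod 819.
    Write x = 50 + 91·t and substitute into x ≡ 5 (mod 9): 91·t ≡ 5 − 50 = -45 (mod 9).
    Reduce coefficients mod 9: 1·t ≡ 0 (mod 9).
    So t ≡ 0 (mod 9).
    Then x = 50 + 91·0 = 50, valid modulo lcm(91, 9) = 819: x ≡ 50 (mod 819).
Verify: 50 mod 7 = 1 ✓, 50 mod 13 = 11 ✓, 50 mod 9 = 5 ✓.

x ≡ 50 (mod 819).


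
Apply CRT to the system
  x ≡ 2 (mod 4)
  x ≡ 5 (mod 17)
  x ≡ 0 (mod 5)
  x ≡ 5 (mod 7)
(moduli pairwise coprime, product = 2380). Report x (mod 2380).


Product of moduli M = 4 · 17 · 5 · 7 = 2380.
Merge one congruence at a time:
  Start: x ≡ 2 (mod 4).
  Combine with x ≡ 5 (mod 17); new modulus lcm = 68.
    Write x = 2 + 4·t and substitute into x ≡ 5 (mod 17): 4·t ≡ 5 − 2 = 3 (mod 17).
    The inverse of 4 mod 17 is 13 (since 4·13 = 52 = 3·17 + 1), so t ≡ 13·3 = 39 ≡ 5 (mod 17).
    Then x = 2 + 4·5 = 22, valid modulo lcm(4, 17) = 68: x ≡ 22 (mod 68).
  Combine with x ≡ 0 (mod 5); new modulus lcm = 340.
    Write x = 22 + 68·t and substitute into x ≡ 0 (mod 5): 68·t ≡ 0 − 22 = -22 (mod 5).
    Reduce coefficients mod 5: 3·t ≡ 3 (mod 5).
    The inverse of 3 mod 5 is 2 (since 3·2 = 6 = 1·5 + 1), so t ≡ 2·3 = 6 ≡ 1 (mod 5).
    Then x = 22 + 68·1 = 90, valid modulo lcm(68, 5) = 340: x ≡ 90 (mod 340).
  Combine with x ≡ 5 (mod 7); new modulus lcm = 2380.
    Write x = 90 + 340·t and substitute into x ≡ 5 (mod 7): 340·t ≡ 5 − 90 = -85 (mod 7).
    Reduce coefficients mod 7: 4·t ≡ 6 (mod 7).
    The inverse of 4 mod 7 is 2 (since 4·2 = 8 = 1·7 + 1), so t ≡ 2·6 = 12 ≡ 5 (mod 7).
    Then x = 90 + 340·5 = 1790, valid modulo lcm(340, 7) = 2380: x ≡ 1790 (mod 2380).
Verify against each original: 1790 mod 4 = 2, 1790 mod 17 = 5, 1790 mod 5 = 0, 1790 mod 7 = 5.

x ≡ 1790 (mod 2380).


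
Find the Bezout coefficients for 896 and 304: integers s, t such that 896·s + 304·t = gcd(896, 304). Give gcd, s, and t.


Euclidean algorithm on (896, 304) — divide until remainder is 0:
  896 = 2 · 304 + 288
  304 = 1 · 288 + 16
  288 = 18 · 16 + 0
gcd(896, 304) = 16.
Track Bezout coefficients alongside the remainders: start with r₀ = 896 = a·1 + b·0 (s = 1, t = 0) and r₁ = 304 = a·0 + b·1 (s = 0, t = 1); each new remainder r_{k+1} = r_{k-1} − q_k·r_k inherits s_{k+1} = s_{k-1} − q_k·s_k, t_{k+1} = t_{k-1} − q_k·t_k, so r_k = a·s_k + b·t_k at every step:
  q = 2: r = 288, s = 1 − 2·0 = 1, t = 0 − 2·1 = -2  (check: 896·1 + 304·(-2) = 288)
  q = 1: r = 16, s = 0 − 1·1 = -1, t = 1 − 1·(-2) = 3  (check: 896·(-1) + 304·3 = 16)
The row with r = 16 (the gcd) gives the Bezout coefficients s = -1, t = 3.
Result: 896 · (-1) + 304 · (3) = 16.

gcd(896, 304) = 16; s = -1, t = 3 (check: 896·(-1) + 304·3 = 16).


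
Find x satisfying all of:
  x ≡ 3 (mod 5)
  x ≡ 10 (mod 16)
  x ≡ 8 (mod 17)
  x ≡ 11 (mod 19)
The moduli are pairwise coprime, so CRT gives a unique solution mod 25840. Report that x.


Product of moduli M = 5 · 16 · 17 · 19 = 25840.
Merge one congruence at a time:
  Start: x ≡ 3 (mod 5).
  Combine with x ≡ 10 (mod 16); new modulus lcm = 80.
    Write x = 3 + 5·t and substitute into x ≡ 10 (mod 16): 5·t ≡ 10 − 3 = 7 (mod 16).
    The inverse of 5 mod 16 is 13 (since 5·13 = 65 = 4·16 + 1), so t ≡ 13·7 = 91 ≡ 11 (mod 16).
    Then x = 3 + 5·11 = 58, valid modulo lcm(5, 16) = 80: x ≡ 58 (mod 80).
  Combine with x ≡ 8 (mod 17); new modulus lcm = 1360.
    Write x = 58 + 80·t and substitute into x ≡ 8 (mod 17): 80·t ≡ 8 − 58 = -50 (mod 17).
    Reduce coefficients mod 17: 12·t ≡ 1 (mod 17).
    The inverse of 12 mod 17 is 10 (since 12·10 = 120 = 7·17 + 1), so t ≡ 10·1 = 10 ≡ 10 (mod 17).
    Then x = 58 + 80·10 = 858, valid modulo lcm(80, 17) = 1360: x ≡ 858 (mod 1360).
  Combine with x ≡ 11 (mod 19); new modulus lcm = 25840.
    Write x = 858 + 1360·t and substitute into x ≡ 11 (mod 19): 1360·t ≡ 11 − 858 = -847 (mod 19).
    Reduce coefficients mod 19: 11·t ≡ 8 (mod 19).
    The inverse of 11 mod 19 is 7 (since 11·7 = 77 = 4·19 + 1), so t ≡ 7·8 = 56 ≡ 18 (mod 19).
    Then x = 858 + 1360·18 = 25338, valid modulo lcm(1360, 19) = 25840: x ≡ 25338 (mod 25840).
Verify against each original: 25338 mod 5 = 3, 25338 mod 16 = 10, 25338 mod 17 = 8, 25338 mod 19 = 11.

x ≡ 25338 (mod 25840).


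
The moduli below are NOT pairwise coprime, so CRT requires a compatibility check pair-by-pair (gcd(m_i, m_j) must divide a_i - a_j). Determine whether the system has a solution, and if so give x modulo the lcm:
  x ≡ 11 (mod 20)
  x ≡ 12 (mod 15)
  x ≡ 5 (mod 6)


Moduli 20, 15, 6 are not pairwise coprime, so CRT works modulo lcm(m_i) when all pairwise compatibility conditions hold.
Pairwise compatibility: gcd(m_i, m_j) must divide a_i - a_j for every pair.
Merge one congruence at a time:
  Start: x ≡ 11 (mod 20).
  Combine with x ≡ 12 (mod 15): gcd(20, 15) = 5, and 12 - 11 = 1 is NOT divisible by 5.
    ⇒ system is inconsistent (no integer solution).

No solution (the system is inconsistent).


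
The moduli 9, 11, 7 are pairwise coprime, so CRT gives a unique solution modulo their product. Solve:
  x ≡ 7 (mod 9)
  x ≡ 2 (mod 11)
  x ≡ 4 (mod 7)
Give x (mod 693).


Moduli 9, 11, 7 are pairwise coprime; by CRT there is a unique solution modulo M = 9 · 11 · 7 = 693.
Solve pairwise, accumulating the modulus:
  Start with x ≡ 7 (mod 9).
  Combine with x ≡ 2 (mod 11): since gcd(9, 11) = 1, we get a unique residue mod 99.
    Write x = 7 + 9·t and substitute into x ≡ 2 (mod 11): 9·t ≡ 2 − 7 = -5 (mod 11).
    Reduce coefficients mod 11: 9·t ≡ 6 (mod 11).
    The inverse of 9 mod 11 is 5 (since 9·5 = 45 = 4·11 + 1), so t ≡ 5·6 = 30 ≡ 8 (mod 11).
    Then x = 7 + 9·8 = 79, valid modulo lcm(9, 11) = 99: x ≡ 79 (mod 99).
  Combine with x ≡ 4 (mod 7): since gcd(99, 7) = 1, we get a unique residue mod 693.
    Write x = 79 + 99·t and substitute into x ≡ 4 (mod 7): 99·t ≡ 4 − 79 = -75 (mod 7).
    Reduce coefficients mod 7: 1·t ≡ 2 (mod 7).
    So t ≡ 2 (mod 7).
    Then x = 79 + 99·2 = 277, valid modulo lcm(99, 7) = 693: x ≡ 277 (mod 693).
Verify: 277 mod 9 = 7 ✓, 277 mod 11 = 2 ✓, 277 mod 7 = 4 ✓.

x ≡ 277 (mod 693).


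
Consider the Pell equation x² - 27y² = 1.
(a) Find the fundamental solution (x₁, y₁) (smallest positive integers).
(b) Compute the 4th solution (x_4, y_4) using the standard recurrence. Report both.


Step 1: Find the fundamental solution (x₁, y₁) of x² - 27y² = 1.
  Expand √27 as a continued fraction. a₀ = ⌊√27⌋ = 5; iterate m_{k+1} = d_k·a_k − m_k, d_{k+1} = (27 − m_{k+1}²)/d_k, a_{k+1} = ⌊(a₀ + m_{k+1})/d_{k+1}⌋ (starting m₀ = 0, d₀ = 1), with convergents p_k = a_k·p_{k-1} + p_{k-2}, q_k = a_k·q_{k-1} + q_{k-2} (p₋₁ = 1, q₋₁ = 0):
  k = 0: a₀ = 5; p₀/q₀ = 5/1; p₀² − 27·q₀² = 25 − 27 = -2.
  k = 1: m = 5, d = 2, a = ⌊(5 + 5)/2⌋ = 5; p/q = (5·5 + 1)/(5·1 + 0) = 26/5; p² − 27·q² = 676 − 675 = 1.
  The first convergent with p² − 27·q² = 1 gives the fundamental solution (x₁, y₁) = (26, 5).
Step 2: Apply the recurrence (x_{n+1}, y_{n+1}) = (x₁x_n + 27y₁y_n, x₁y_n + y₁x_n) repeatedly.
  From (x_1, y_1) = (26, 5): x_2 = 26·26 + 27·5·5 = 1351; y_2 = 26·5 + 5·26 = 260.
  From (x_2, y_2) = (1351, 260): x_3 = 26·1351 + 27·5·260 = 70226; y_3 = 26·260 + 5·1351 = 13515.
  From (x_3, y_3) = (70226, 13515): x_4 = 26·70226 + 27·5·13515 = 3650401; y_4 = 26·13515 + 5·70226 = 702520.
Step 3: Verify x_4² - 27·y_4² = 13325427460801 - 13325427460800 = 1 (should be 1). ✓

(x_1, y_1) = (26, 5); (x_4, y_4) = (3650401, 702520).


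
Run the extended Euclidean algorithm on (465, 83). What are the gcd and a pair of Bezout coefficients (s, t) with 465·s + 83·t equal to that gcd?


Euclidean algorithm on (465, 83) — divide until remainder is 0:
  465 = 5 · 83 + 50
  83 = 1 · 50 + 33
  50 = 1 · 33 + 17
  33 = 1 · 17 + 16
  17 = 1 · 16 + 1
  16 = 16 · 1 + 0
gcd(465, 83) = 1.
Track Bezout coefficients alongside the remainders: start with r₀ = 465 = a·1 + b·0 (s = 1, t = 0) and r₁ = 83 = a·0 + b·1 (s = 0, t = 1); each new remainder r_{k+1} = r_{k-1} − q_k·r_k inherits s_{k+1} = s_{k-1} − q_k·s_k, t_{k+1} = t_{k-1} − q_k·t_k, so r_k = a·s_k + b·t_k at every step:
  q = 5: r = 50, s = 1 − 5·0 = 1, t = 0 − 5·1 = -5  (check: 465·1 + 83·(-5) = 50)
  q = 1: r = 33, s = 0 − 1·1 = -1, t = 1 − 1·(-5) = 6  (check: 465·(-1) + 83·6 = 33)
  q = 1: r = 17, s = 1 − 1·(-1) = 2, t = -5 − 1·6 = -11  (check: 465·2 + 83·(-11) = 17)
  q = 1: r = 16, s = -1 − 1·2 = -3, t = 6 − 1·(-11) = 17  (check: 465·(-3) + 83·17 = 16)
  q = 1: r = 1, s = 2 − 1·(-3) = 5, t = -11 − 1·17 = -28  (check: 465·5 + 83·(-28) = 1)
The row with r = 1 (the gcd) gives the Bezout coefficients s = 5, t = -28.
Result: 465 · (5) + 83 · (-28) = 1.

gcd(465, 83) = 1; s = 5, t = -28 (check: 465·5 + 83·(-28) = 1).


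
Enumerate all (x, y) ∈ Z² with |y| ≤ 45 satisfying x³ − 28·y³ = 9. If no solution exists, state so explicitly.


The equation is x³ - 28y³ = 9. For fixed y, x³ = 28·y³ + 9, so a solution requires the RHS to be a perfect cube.
Strategy: iterate y from -45 to 45, compute RHS = 28·y³ + 9, and check whether it is a (positive or negative) perfect cube.
Check small values of y:
  y = 0: RHS = 9 is not a perfect cube.
  y = 1: RHS = 37 is not a perfect cube.
  y = -1: RHS = -19 is not a perfect cube.
  y = 2: RHS = 233 is not a perfect cube.
  y = -2: RHS = -215 is not a perfect cube.
  y = 3: RHS = 765 is not a perfect cube.
  y = -3: RHS = -747 is not a perfect cube.
Continuing the search up to |y| = 45 finds no solutions either.
No (x, y) in the scanned range satisfies the equation.

No integer solutions with |y| ≤ 45.


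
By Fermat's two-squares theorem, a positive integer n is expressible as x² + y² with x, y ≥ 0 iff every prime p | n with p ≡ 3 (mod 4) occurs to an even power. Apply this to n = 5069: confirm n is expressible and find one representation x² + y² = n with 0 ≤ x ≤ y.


Step 1: Factor n = 5069 = 37 · 137.
Step 2: Check the mod-4 condition on each prime factor: 37 ≡ 1 (mod 4), exponent 1; 137 ≡ 1 (mod 4), exponent 1.
All primes ≡ 3 (mod 4) appear to even exponent (or don't appear), so by the two-squares theorem n IS expressible as a sum of two squares.
Step 3: Build a representation. Here n = 37 · 137 is a product of primes ≡ 1 (mod 4). Each prime p ≡ 1 (mod 4) is itself a sum of two squares; find a² by testing p − a² for a perfect square:
  37: 37 − 1² = 36 = 6² ⇒ 37 = 1² + 6².
  137: 137 − 1² = 136, 137 − 2² = 133, 137 − 3² = 128, 137 − 4² = 121 = 11² ⇒ 137 = 4² + 11².
  Combine using the Brahmagupta–Fibonacci identity (a² + b²)(c² + d²) = (ac − bd)² + (ad + bc)² = (ac + bd)² + (ad − bc)²:
  37 · 137 = 5069: from (1² + 6²)(4² + 11²), take (1·4 − 6·11, 1·11 + 6·4) = (4 − 66, 11 + 24) = (-62, 35); dropping signs (only squares matter) gives (62, 35); check 62² + 35² = 3844 + 1225 = 5069 ✓.
Step 4: Order so x ≤ y and verify: 35² + 62² = 1225 + 3844 = 5069 = n. ✓

n = 5069 = 35² + 62² (one valid representation with x ≤ y).


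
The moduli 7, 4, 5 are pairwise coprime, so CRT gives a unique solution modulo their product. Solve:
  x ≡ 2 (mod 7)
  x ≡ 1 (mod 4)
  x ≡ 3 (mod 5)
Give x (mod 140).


Moduli 7, 4, 5 are pairwise coprime; by CRT there is a unique solution modulo M = 7 · 4 · 5 = 140.
Solve pairwise, accumulating the modulus:
  Start with x ≡ 2 (mod 7).
  Combine with x ≡ 1 (mod 4): since gcd(7, 4) = 1, we get a unique residue mod 28.
    Write x = 2 + 7·t and substitute into x ≡ 1 (mod 4): 7·t ≡ 1 − 2 = -1 (mod 4).
    Reduce coefficients mod 4: 3·t ≡ 3 (mod 4).
    The inverse of 3 mod 4 is 3 (since 3·3 = 9 = 2·4 + 1), so t ≡ 3·3 = 9 ≡ 1 (mod 4).
    Then x = 2 + 7·1 = 9, valid modulo lcm(7, 4) = 28: x ≡ 9 (mod 28).
  Combine with x ≡ 3 (mod 5): since gcd(28, 5) = 1, we get a unique residue mod 140.
    Write x = 9 + 28·t and substitute into x ≡ 3 (mod 5): 28·t ≡ 3 − 9 = -6 (mod 5).
    Reduce coefficients mod 5: 3·t ≡ 4 (mod 5).
    The inverse of 3 mod 5 is 2 (since 3·2 = 6 = 1·5 + 1), so t ≡ 2·4 = 8 ≡ 3 (mod 5).
    Then x = 9 + 28·3 = 93, valid modulo lcm(28, 5) = 140: x ≡ 93 (mod 140).
Verify: 93 mod 7 = 2 ✓, 93 mod 4 = 1 ✓, 93 mod 5 = 3 ✓.

x ≡ 93 (mod 140).


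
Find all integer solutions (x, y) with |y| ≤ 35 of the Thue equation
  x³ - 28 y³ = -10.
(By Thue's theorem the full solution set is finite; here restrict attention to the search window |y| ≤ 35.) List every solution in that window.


The equation is x³ - 28y³ = -10. For fixed y, x³ = 28·y³ − 10, so a solution requires the RHS to be a perfect cube.
Strategy: iterate y from -35 to 35, compute RHS = 28·y³ − 10, and check whether it is a (positive or negative) perfect cube.
Check small values of y:
  y = 0: RHS = -10 is not a perfect cube.
  y = 1: RHS = 18 is not a perfect cube.
  y = -1: RHS = -38 is not a perfect cube.
  y = 2: RHS = 214 is not a perfect cube.
  y = -2: RHS = -234 is not a perfect cube.
  y = 3: RHS = 746 is not a perfect cube.
  y = -3: RHS = -766 is not a perfect cube.
Continuing the search up to |y| = 35 finds no solutions either.
No (x, y) in the scanned range satisfies the equation.

No integer solutions with |y| ≤ 35.


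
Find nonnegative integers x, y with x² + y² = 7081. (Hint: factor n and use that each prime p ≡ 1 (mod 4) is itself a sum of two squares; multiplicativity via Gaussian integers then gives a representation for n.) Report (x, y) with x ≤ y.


Step 1: Factor n = 7081 = 73 · 97.
Step 2: Check the mod-4 condition on each prime factor: 73 ≡ 1 (mod 4), exponent 1; 97 ≡ 1 (mod 4), exponent 1.
All primes ≡ 3 (mod 4) appear to even exponent (or don't appear), so by the two-squares theorem n IS expressible as a sum of two squares.
Step 3: Build a representation. Here n = 73 · 97 is a product of primes ≡ 1 (mod 4). Each prime p ≡ 1 (mod 4) is itself a sum of two squares; find a² by testing p − a² for a perfect square:
  73: 73 − 1² = 72, 73 − 2² = 69, 73 − 3² = 64 = 8² ⇒ 73 = 3² + 8².
  97: 97 − 1² = 96, 97 − 2² = 93, 97 − 3² = 88, 97 − 4² = 81 = 9² ⇒ 97 = 4² + 9².
  Combine using the Brahmagupta–Fibonacci identity (a² + b²)(c² + d²) = (ac − bd)² + (ad + bc)² = (ac + bd)² + (ad − bc)²:
  73 · 97 = 7081: from (3² + 8²)(4² + 9²), take (3·4 − 8·9, 3·9 + 8·4) = (12 − 72, 27 + 32) = (-60, 59); dropping signs (only squares matter) gives (60, 59); check 60² + 59² = 3600 + 3481 = 7081 ✓.
Step 4: Order so x ≤ y and verify: 59² + 60² = 3481 + 3600 = 7081 = n. ✓

n = 7081 = 59² + 60² (one valid representation with x ≤ y).


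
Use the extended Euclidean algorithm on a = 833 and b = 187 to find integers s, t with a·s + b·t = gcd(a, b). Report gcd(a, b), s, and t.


Euclidean algorithm on (833, 187) — divide until remainder is 0:
  833 = 4 · 187 + 85
  187 = 2 · 85 + 17
  85 = 5 · 17 + 0
gcd(833, 187) = 17.
Track Bezout coefficients alongside the remainders: start with r₀ = 833 = a·1 + b·0 (s = 1, t = 0) and r₁ = 187 = a·0 + b·1 (s = 0, t = 1); each new remainder r_{k+1} = r_{k-1} − q_k·r_k inherits s_{k+1} = s_{k-1} − q_k·s_k, t_{k+1} = t_{k-1} − q_k·t_k, so r_k = a·s_k + b·t_k at every step:
  q = 4: r = 85, s = 1 − 4·0 = 1, t = 0 − 4·1 = -4  (check: 833·1 + 187·(-4) = 85)
  q = 2: r = 17, s = 0 − 2·1 = -2, t = 1 − 2·(-4) = 9  (check: 833·(-2) + 187·9 = 17)
The row with r = 17 (the gcd) gives the Bezout coefficients s = -2, t = 9.
Result: 833 · (-2) + 187 · (9) = 17.

gcd(833, 187) = 17; s = -2, t = 9 (check: 833·(-2) + 187·9 = 17).


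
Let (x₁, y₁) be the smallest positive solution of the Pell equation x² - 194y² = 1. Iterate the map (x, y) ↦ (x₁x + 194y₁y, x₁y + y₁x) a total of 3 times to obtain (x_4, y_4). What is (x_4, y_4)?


Step 1: Find the fundamental solution (x₁, y₁) of x² - 194y² = 1.
  Expand √194 as a continued fraction. a₀ = ⌊√194⌋ = 13; iterate m_{k+1} = d_k·a_k − m_k, d_{k+1} = (194 − m_{k+1}²)/d_k, a_{k+1} = ⌊(a₀ + m_{k+1})/d_{k+1}⌋ (starting m₀ = 0, d₀ = 1), with convergents p_k = a_k·p_{k-1} + p_{k-2}, q_k = a_k·q_{k-1} + q_{k-2} (p₋₁ = 1, q₋₁ = 0):
  k = 0: a₀ = 13; p₀/q₀ = 13/1; p₀² − 194·q₀² = 169 − 194 = -25.
  k = 1: m = 13, d = 25, a = ⌊(13 + 13)/25⌋ = 1; p/q = (1·13 + 1)/(1·1 + 0) = 14/1; p² − 194·q² = 196 − 194 = 2.
  k = 2: m = 12, d = 2, a = ⌊(13 + 12)/2⌋ = 12; p/q = (12·14 + 13)/(12·1 + 1) = 181/13; p² − 194·q² = 32761 − 32786 = -25.
  k = 3: m = 12, d = 25, a = ⌊(13 + 12)/25⌋ = 1; p/q = (1·181 + 14)/(1·13 + 1) = 195/14; p² − 194·q² = 38025 − 38024 = 1.
  The first convergent with p² − 194·q² = 1 gives the fundamental solution (x₁, y₁) = (195, 14).
Step 2: Apply the recurrence (x_{n+1}, y_{n+1}) = (x₁x_n + 194y₁y_n, x₁y_n + y₁x_n) repeatedly.
  From (x_1, y_1) = (195, 14): x_2 = 195·195 + 194·14·14 = 76049; y_2 = 195·14 + 14·195 = 5460.
  From (x_2, y_2) = (76049, 5460): x_3 = 195·76049 + 194·14·5460 = 29658915; y_3 = 195·5460 + 14·76049 = 2129386.
  From (x_3, y_3) = (29658915, 2129386): x_4 = 195·29658915 + 194·14·2129386 = 11566900801; y_4 = 195·2129386 + 14·29658915 = 830455080.
Step 3: Verify x_4² - 194·y_4² = 133793194140174441601 - 133793194140174441600 = 1 (should be 1). ✓

(x_1, y_1) = (195, 14); (x_4, y_4) = (11566900801, 830455080).


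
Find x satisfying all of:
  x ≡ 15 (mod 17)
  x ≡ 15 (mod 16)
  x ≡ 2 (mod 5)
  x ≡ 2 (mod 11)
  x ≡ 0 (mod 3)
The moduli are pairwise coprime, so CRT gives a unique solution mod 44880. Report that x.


Product of moduli M = 17 · 16 · 5 · 11 · 3 = 44880.
Merge one congruence at a time:
  Start: x ≡ 15 (mod 17).
  Combine with x ≡ 15 (mod 16); new modulus lcm = 272.
    Write x = 15 + 17·t and substitute into x ≡ 15 (mod 16): 17·t ≡ 15 − 15 = 0 (mod 16).
    Reduce coefficients mod 16: 1·t ≡ 0 (mod 16).
    So t ≡ 0 (mod 16).
    Then x = 15 + 17·0 = 15, valid modulo lcm(17, 16) = 272: x ≡ 15 (mod 272).
  Combine with x ≡ 2 (mod 5); new modulus lcm = 1360.
    Write x = 15 + 272·t and substitute into x ≡ 2 (mod 5): 272·t ≡ 2 − 15 = -13 (mod 5).
    Reduce coefficients mod 5: 2·t ≡ 2 (mod 5).
    The inverse of 2 mod 5 is 3 (since 2·3 = 6 = 1·5 + 1), so t ≡ 3·2 = 6 ≡ 1 (mod 5).
    Then x = 15 + 272·1 = 287, valid modulo lcm(272, 5) = 1360: x ≡ 287 (mod 1360).
  Combine with x ≡ 2 (mod 11); new modulus lcm = 14960.
    Write x = 287 + 1360·t and substitute into x ≡ 2 (mod 11): 1360·t ≡ 2 − 287 = -285 (mod 11).
    Reduce coefficients mod 11: 7·t ≡ 1 (mod 11).
    The inverse of 7 mod 11 is 8 (since 7·8 = 56 = 5·11 + 1), so t ≡ 8·1 = 8 ≡ 8 (mod 11).
    Then x = 287 + 1360·8 = 11167, valid modulo lcm(1360, 11) = 14960: x ≡ 11167 (mod 14960).
  Combine with x ≡ 0 (mod 3); new modulus lcm = 44880.
    Write x = 11167 + 14960·t and substitute into x ≡ 0 (mod 3): 14960·t ≡ 0 − 11167 = -11167 (mod 3).
    Reduce coefficients mod 3: 2·t ≡ 2 (mod 3).
    The inverse of 2 mod 3 is 2 (since 2·2 = 4 = 1·3 + 1), so t ≡ 2·2 = 4 ≡ 1 (mod 3).
    Then x = 11167 + 14960·1 = 26127, valid modulo lcm(14960, 3) = 44880: x ≡ 26127 (mod 44880).
Verify against each original: 26127 mod 17 = 15, 26127 mod 16 = 15, 26127 mod 5 = 2, 26127 mod 11 = 2, 26127 mod 3 = 0.

x ≡ 26127 (mod 44880).


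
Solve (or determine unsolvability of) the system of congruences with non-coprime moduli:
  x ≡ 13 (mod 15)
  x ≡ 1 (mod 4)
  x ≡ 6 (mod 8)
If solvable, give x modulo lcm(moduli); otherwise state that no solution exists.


Moduli 15, 4, 8 are not pairwise coprime, so CRT works modulo lcm(m_i) when all pairwise compatibility conditions hold.
Pairwise compatibility: gcd(m_i, m_j) must divide a_i - a_j for every pair.
Merge one congruence at a time:
  Start: x ≡ 13 (mod 15).
  Combine with x ≡ 1 (mod 4): gcd(15, 4) = 1; 1 - 13 = -12, which IS divisible by 1, so compatible.
    Write x = 13 + 15·t and substitute into x ≡ 1 (mod 4): 15·t ≡ 1 − 13 = -12 (mod 4).
    Reduce coefficients mod 4: 3·t ≡ 0 (mod 4).
    The inverse of 3 mod 4 is 3 (since 3·3 = 9 = 2·4 + 1), so t ≡ 3·0 = 0 ≡ 0 (mod 4).
    Then x = 13 + 15·0 = 13, valid modulo lcm(15, 4) = 60: x ≡ 13 (mod 60).
  Combine with x ≡ 6 (mod 8): gcd(60, 8) = 4, and 6 - 13 = -7 is NOT divisible by 4.
    ⇒ system is inconsistent (no integer solution).

No solution (the system is inconsistent).


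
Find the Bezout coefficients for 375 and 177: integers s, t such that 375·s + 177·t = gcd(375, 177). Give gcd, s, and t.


Euclidean algorithm on (375, 177) — divide until remainder is 0:
  375 = 2 · 177 + 21
  177 = 8 · 21 + 9
  21 = 2 · 9 + 3
  9 = 3 · 3 + 0
gcd(375, 177) = 3.
Track Bezout coefficients alongside the remainders: start with r₀ = 375 = a·1 + b·0 (s = 1, t = 0) and r₁ = 177 = a·0 + b·1 (s = 0, t = 1); each new remainder r_{k+1} = r_{k-1} − q_k·r_k inherits s_{k+1} = s_{k-1} − q_k·s_k, t_{k+1} = t_{k-1} − q_k·t_k, so r_k = a·s_k + b·t_k at every step:
  q = 2: r = 21, s = 1 − 2·0 = 1, t = 0 − 2·1 = -2  (check: 375·1 + 177·(-2) = 21)
  q = 8: r = 9, s = 0 − 8·1 = -8, t = 1 − 8·(-2) = 17  (check: 375·(-8) + 177·17 = 9)
  q = 2: r = 3, s = 1 − 2·(-8) = 17, t = -2 − 2·17 = -36  (check: 375·17 + 177·(-36) = 3)
The row with r = 3 (the gcd) gives the Bezout coefficients s = 17, t = -36.
Result: 375 · (17) + 177 · (-36) = 3.

gcd(375, 177) = 3; s = 17, t = -36 (check: 375·17 + 177·(-36) = 3).


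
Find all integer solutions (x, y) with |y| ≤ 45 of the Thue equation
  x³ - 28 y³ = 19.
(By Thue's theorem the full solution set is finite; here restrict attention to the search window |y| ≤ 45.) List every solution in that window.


The equation is x³ - 28y³ = 19. For fixed y, x³ = 28·y³ + 19, so a solution requires the RHS to be a perfect cube.
Strategy: iterate y from -45 to 45, compute RHS = 28·y³ + 19, and check whether it is a (positive or negative) perfect cube.
Check small values of y:
  y = 0: RHS = 19 is not a perfect cube.
  y = 1: RHS = 47 is not a perfect cube.
  y = -1: RHS = -9 is not a perfect cube.
  y = 2: RHS = 243 is not a perfect cube.
  y = -2: RHS = -205 is not a perfect cube.
  y = 3: RHS = 775 is not a perfect cube.
  y = -3: RHS = -737 is not a perfect cube.
Continuing the search up to |y| = 45 finds no solutions either.
No (x, y) in the scanned range satisfies the equation.

No integer solutions with |y| ≤ 45.


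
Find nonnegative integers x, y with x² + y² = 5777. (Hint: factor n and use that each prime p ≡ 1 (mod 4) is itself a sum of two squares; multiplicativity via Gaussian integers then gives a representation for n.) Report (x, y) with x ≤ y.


Step 1: Factor n = 5777 = 53 · 109.
Step 2: Check the mod-4 condition on each prime factor: 53 ≡ 1 (mod 4), exponent 1; 109 ≡ 1 (mod 4), exponent 1.
All primes ≡ 3 (mod 4) appear to even exponent (or don't appear), so by the two-squares theorem n IS expressible as a sum of two squares.
Step 3: Build a representation. Here n = 53 · 109 is a product of primes ≡ 1 (mod 4). Each prime p ≡ 1 (mod 4) is itself a sum of two squares; find a² by testing p − a² for a perfect square:
  53: 53 − 1² = 52, 53 − 2² = 49 = 7² ⇒ 53 = 2² + 7².
  109: 109 − 1² = 108, 109 − 2² = 105, 109 − 3² = 100 = 10² ⇒ 109 = 3² + 10².
  Combine using the Brahmagupta–Fibonacci identity (a² + b²)(c² + d²) = (ac − bd)² + (ad + bc)² = (ac + bd)² + (ad − bc)²:
  53 · 109 = 5777: from (2² + 7²)(3² + 10²), take (2·3 − 7·10, 2·10 + 7·3) = (6 − 70, 20 + 21) = (-64, 41); dropping signs (only squares matter) gives (64, 41); check 64² + 41² = 4096 + 1681 = 5777 ✓.
Step 4: Order so x ≤ y and verify: 41² + 64² = 1681 + 4096 = 5777 = n. ✓

n = 5777 = 41² + 64² (one valid representation with x ≤ y).


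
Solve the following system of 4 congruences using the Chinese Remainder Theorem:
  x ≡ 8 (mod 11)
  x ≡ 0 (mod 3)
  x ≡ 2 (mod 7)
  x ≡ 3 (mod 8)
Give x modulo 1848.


Product of moduli M = 11 · 3 · 7 · 8 = 1848.
Merge one congruence at a time:
  Start: x ≡ 8 (mod 11).
  Combine with x ≡ 0 (mod 3); new modulus lcm = 33.
    Write x = 8 + 11·t and substitute into x ≡ 0 (mod 3): 11·t ≡ 0 − 8 = -8 (mod 3).
    Reduce coefficients mod 3: 2·t ≡ 1 (mod 3).
    The inverse of 2 mod 3 is 2 (since 2·2 = 4 = 1·3 + 1), so t ≡ 2·1 = 2 ≡ 2 (mod 3).
    Then x = 8 + 11·2 = 30, valid modulo lcm(11, 3) = 33: x ≡ 30 (mod 33).
  Combine with x ≡ 2 (mod 7); new modulus lcm = 231.
    Write x = 30 + 33·t and substitute into x ≡ 2 (mod 7): 33·t ≡ 2 − 30 = -28 (mod 7).
    Reduce coefficients mod 7: 5·t ≡ 0 (mod 7).
    The inverse of 5 mod 7 is 3 (since 5·3 = 15 = 2·7 + 1), so t ≡ 3·0 = 0 ≡ 0 (mod 7).
    Then x = 30 + 33·0 = 30, valid modulo lcm(33, 7) = 231: x ≡ 30 (mod 231).
  Combine with x ≡ 3 (mod 8); new modulus lcm = 1848.
    Write x = 30 + 231·t and substitute into x ≡ 3 (mod 8): 231·t ≡ 3 − 30 = -27 (mod 8).
    Reduce coefficients mod 8: 7·t ≡ 5 (mod 8).
    The inverse of 7 mod 8 is 7 (since 7·7 = 49 = 6·8 + 1), so t ≡ 7·5 = 35 ≡ 3 (mod 8).
    Then x = 30 + 231·3 = 723, valid modulo lcm(231, 8) = 1848: x ≡ 723 (mod 1848).
Verify against each original: 723 mod 11 = 8, 723 mod 3 = 0, 723 mod 7 = 2, 723 mod 8 = 3.

x ≡ 723 (mod 1848).


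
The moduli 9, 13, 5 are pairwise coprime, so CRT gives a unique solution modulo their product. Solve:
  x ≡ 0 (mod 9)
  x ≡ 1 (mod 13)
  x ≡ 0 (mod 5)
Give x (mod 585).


Moduli 9, 13, 5 are pairwise coprime; by CRT there is a unique solution modulo M = 9 · 13 · 5 = 585.
Solve pairwise, accumulating the modulus:
  Start with x ≡ 0 (mod 9).
  Combine with x ≡ 1 (mod 13): since gcd(9, 13) = 1, we get a unique residue mod 117.
    Write x = 0 + 9·t and substitute into x ≡ 1 (mod 13): 9·t ≡ 1 − 0 = 1 (mod 13).
    The inverse of 9 mod 13 is 3 (since 9·3 = 27 = 2·13 + 1), so t ≡ 3·1 = 3 ≡ 3 (mod 13).
    Then x = 0 + 9·3 = 27, valid modulo lcm(9, 13) = 117: x ≡ 27 (mod 117).
  Combine with x ≡ 0 (mod 5): since gcd(117, 5) = 1, we get a unique residue mod 585.
    Write x = 27 + 117·t and substitute into x ≡ 0 (mod 5): 117·t ≡ 0 − 27 = -27 (mod 5).
    Reduce coefficients mod 5: 2·t ≡ 3 (mod 5).
    The inverse of 2 mod 5 is 3 (since 2·3 = 6 = 1·5 + 1), so t ≡ 3·3 = 9 ≡ 4 (mod 5).
    Then x = 27 + 117·4 = 495, valid modulo lcm(117, 5) = 585: x ≡ 495 (mod 585).
Verify: 495 mod 9 = 0 ✓, 495 mod 13 = 1 ✓, 495 mod 5 = 0 ✓.

x ≡ 495 (mod 585).


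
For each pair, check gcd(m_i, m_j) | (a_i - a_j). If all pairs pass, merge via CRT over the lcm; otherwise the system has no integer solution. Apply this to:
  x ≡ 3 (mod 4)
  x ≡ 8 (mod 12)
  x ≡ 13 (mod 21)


Moduli 4, 12, 21 are not pairwise coprime, so CRT works modulo lcm(m_i) when all pairwise compatibility conditions hold.
Pairwise compatibility: gcd(m_i, m_j) must divide a_i - a_j for every pair.
Merge one congruence at a time:
  Start: x ≡ 3 (mod 4).
  Combine with x ≡ 8 (mod 12): gcd(4, 12) = 4, and 8 - 3 = 5 is NOT divisible by 4.
    ⇒ system is inconsistent (no integer solution).

No solution (the system is inconsistent).


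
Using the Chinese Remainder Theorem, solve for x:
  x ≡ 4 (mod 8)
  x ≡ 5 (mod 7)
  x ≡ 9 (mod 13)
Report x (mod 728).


Moduli 8, 7, 13 are pairwise coprime; by CRT there is a unique solution modulo M = 8 · 7 · 13 = 728.
Solve pairwise, accumulating the modulus:
  Start with x ≡ 4 (mod 8).
  Combine with x ≡ 5 (mod 7): since gcd(8, 7) = 1, we get a unique residue mod 56.
    Write x = 4 + 8·t and substitute into x ≡ 5 (mod 7): 8·t ≡ 5 − 4 = 1 (mod 7).
    Reduce coefficients mod 7: 1·t ≡ 1 (mod 7).
    So t ≡ 1 (mod 7).
    Then x = 4 + 8·1 = 12, valid modulo lcm(8, 7) = 56: x ≡ 12 (mod 56).
  Combine with x ≡ 9 (mod 13): since gcd(56, 13) = 1, we get a unique residue mod 728.
    Write x = 12 + 56·t and substitute into x ≡ 9 (mod 13): 56·t ≡ 9 − 12 = -3 (mod 13).
    Reduce coefficients mod 13: 4·t ≡ 10 (mod 13).
    The inverse of 4 mod 13 is 10 (since 4·10 = 40 = 3·13 + 1), so t ≡ 10·10 = 100 ≡ 9 (mod 13).
    Then x = 12 + 56·9 = 516, valid modulo lcm(56, 13) = 728: x ≡ 516 (mod 728).
Verify: 516 mod 8 = 4 ✓, 516 mod 7 = 5 ✓, 516 mod 13 = 9 ✓.

x ≡ 516 (mod 728).


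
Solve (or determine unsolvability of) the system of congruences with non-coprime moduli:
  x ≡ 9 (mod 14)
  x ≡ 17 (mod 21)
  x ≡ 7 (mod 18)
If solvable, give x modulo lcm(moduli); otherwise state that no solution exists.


Moduli 14, 21, 18 are not pairwise coprime, so CRT works modulo lcm(m_i) when all pairwise compatibility conditions hold.
Pairwise compatibility: gcd(m_i, m_j) must divide a_i - a_j for every pair.
Merge one congruence at a time:
  Start: x ≡ 9 (mod 14).
  Combine with x ≡ 17 (mod 21): gcd(14, 21) = 7, and 17 - 9 = 8 is NOT divisible by 7.
    ⇒ system is inconsistent (no integer solution).

No solution (the system is inconsistent).


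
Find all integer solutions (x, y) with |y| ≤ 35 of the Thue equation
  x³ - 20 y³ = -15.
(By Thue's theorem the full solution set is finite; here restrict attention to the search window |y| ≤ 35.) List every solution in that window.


The equation is x³ - 20y³ = -15. For fixed y, x³ = 20·y³ − 15, so a solution requires the RHS to be a perfect cube.
Strategy: iterate y from -35 to 35, compute RHS = 20·y³ − 15, and check whether it is a (positive or negative) perfect cube.
Check small values of y:
  y = 0: RHS = -15 is not a perfect cube.
  y = 1: RHS = 5 is not a perfect cube.
  y = -1: RHS = -35 is not a perfect cube.
  y = 2: RHS = 145 is not a perfect cube.
  y = -2: RHS = -175 is not a perfect cube.
  y = 3: RHS = 525 is not a perfect cube.
  y = -3: RHS = -555 is not a perfect cube.
Continuing the search up to |y| = 35 finds no solutions either.
No (x, y) in the scanned range satisfies the equation.

No integer solutions with |y| ≤ 35.


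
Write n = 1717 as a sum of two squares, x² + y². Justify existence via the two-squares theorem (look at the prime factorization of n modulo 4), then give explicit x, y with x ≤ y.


Step 1: Factor n = 1717 = 17 · 101.
Step 2: Check the mod-4 condition on each prime factor: 17 ≡ 1 (mod 4), exponent 1; 101 ≡ 1 (mod 4), exponent 1.
All primes ≡ 3 (mod 4) appear to even exponent (or don't appear), so by the two-squares theorem n IS expressible as a sum of two squares.
Step 3: Build a representation. Here n = 17 · 101 is a product of primes ≡ 1 (mod 4). Each prime p ≡ 1 (mod 4) is itself a sum of two squares; find a² by testing p − a² for a perfect square:
  17: 17 − 1² = 16 = 4² ⇒ 17 = 1² + 4².
  101: 101 − 1² = 100 = 10² ⇒ 101 = 1² + 10².
  Combine using the Brahmagupta–Fibonacci identity (a² + b²)(c² + d²) = (ac − bd)² + (ad + bc)² = (ac + bd)² + (ad − bc)²:
  17 · 101 = 1717: from (1² + 4²)(1² + 10²), take (1·1 − 4·10, 1·10 + 4·1) = (1 − 40, 10 + 4) = (-39, 14); dropping signs (only squares matter) gives (39, 14); check 39² + 14² = 1521 + 196 = 1717 ✓.
Step 4: Order so x ≤ y and verify: 14² + 39² = 196 + 1521 = 1717 = n. ✓

n = 1717 = 14² + 39² (one valid representation with x ≤ y).


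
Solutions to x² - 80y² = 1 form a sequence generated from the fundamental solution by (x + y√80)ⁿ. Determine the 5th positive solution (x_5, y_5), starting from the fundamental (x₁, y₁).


Step 1: Find the fundamental solution (x₁, y₁) of x² - 80y² = 1.
  Expand √80 as a continued fraction. a₀ = ⌊√80⌋ = 8; iterate m_{k+1} = d_k·a_k − m_k, d_{k+1} = (80 − m_{k+1}²)/d_k, a_{k+1} = ⌊(a₀ + m_{k+1})/d_{k+1}⌋ (starting m₀ = 0, d₀ = 1), with convergents p_k = a_k·p_{k-1} + p_{k-2}, q_k = a_k·q_{k-1} + q_{k-2} (p₋₁ = 1, q₋₁ = 0):
  k = 0: a₀ = 8; p₀/q₀ = 8/1; p₀² − 80·q₀² = 64 − 80 = -16.
  k = 1: m = 8, d = 16, a = ⌊(8 + 8)/16⌋ = 1; p/q = (1·8 + 1)/(1·1 + 0) = 9/1; p² − 80·q² = 81 − 80 = 1.
  The first convergent with p² − 80·q² = 1 gives the fundamental solution (x₁, y₁) = (9, 1).
Step 2: Apply the recurrence (x_{n+1}, y_{n+1}) = (x₁x_n + 80y₁y_n, x₁y_n + y₁x_n) repeatedly.
  From (x_1, y_1) = (9, 1): x_2 = 9·9 + 80·1·1 = 161; y_2 = 9·1 + 1·9 = 18.
  From (x_2, y_2) = (161, 18): x_3 = 9·161 + 80·1·18 = 2889; y_3 = 9·18 + 1·161 = 323.
  From (x_3, y_3) = (2889, 323): x_4 = 9·2889 + 80·1·323 = 51841; y_4 = 9·323 + 1·2889 = 5796.
  From (x_4, y_4) = (51841, 5796): x_5 = 9·51841 + 80·1·5796 = 930249; y_5 = 9·5796 + 1·51841 = 104005.
Step 3: Verify x_5² - 80·y_5² = 865363202001 - 865363202000 = 1 (should be 1). ✓

(x_1, y_1) = (9, 1); (x_5, y_5) = (930249, 104005).


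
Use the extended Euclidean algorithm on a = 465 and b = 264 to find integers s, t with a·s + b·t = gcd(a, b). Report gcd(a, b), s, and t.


Euclidean algorithm on (465, 264) — divide until remainder is 0:
  465 = 1 · 264 + 201
  264 = 1 · 201 + 63
  201 = 3 · 63 + 12
  63 = 5 · 12 + 3
  12 = 4 · 3 + 0
gcd(465, 264) = 3.
Track Bezout coefficients alongside the remainders: start with r₀ = 465 = a·1 + b·0 (s = 1, t = 0) and r₁ = 264 = a·0 + b·1 (s = 0, t = 1); each new remainder r_{k+1} = r_{k-1} − q_k·r_k inherits s_{k+1} = s_{k-1} − q_k·s_k, t_{k+1} = t_{k-1} − q_k·t_k, so r_k = a·s_k + b·t_k at every step:
  q = 1: r = 201, s = 1 − 1·0 = 1, t = 0 − 1·1 = -1  (check: 465·1 + 264·(-1) = 201)
  q = 1: r = 63, s = 0 − 1·1 = -1, t = 1 − 1·(-1) = 2  (check: 465·(-1) + 264·2 = 63)
  q = 3: r = 12, s = 1 − 3·(-1) = 4, t = -1 − 3·2 = -7  (check: 465·4 + 264·(-7) = 12)
  q = 5: r = 3, s = -1 − 5·4 = -21, t = 2 − 5·(-7) = 37  (check: 465·(-21) + 264·37 = 3)
The row with r = 3 (the gcd) gives the Bezout coefficients s = -21, t = 37.
Result: 465 · (-21) + 264 · (37) = 3.

gcd(465, 264) = 3; s = -21, t = 37 (check: 465·(-21) + 264·37 = 3).


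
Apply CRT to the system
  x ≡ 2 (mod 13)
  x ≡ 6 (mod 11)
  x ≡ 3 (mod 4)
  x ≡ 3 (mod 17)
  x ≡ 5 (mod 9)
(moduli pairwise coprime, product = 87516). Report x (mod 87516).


Product of moduli M = 13 · 11 · 4 · 17 · 9 = 87516.
Merge one congruence at a time:
  Start: x ≡ 2 (mod 13).
  Combine with x ≡ 6 (mod 11); new modulus lcm = 143.
    Write x = 2 + 13·t and substitute into x ≡ 6 (mod 11): 13·t ≡ 6 − 2 = 4 (mod 11).
    Reduce coefficients mod 11: 2·t ≡ 4 (mod 11).
    The inverse of 2 mod 11 is 6 (since 2·6 = 12 = 1·11 + 1), so t ≡ 6·4 = 24 ≡ 2 (mod 11).
    Then x = 2 + 13·2 = 28, valid modulo lcm(13, 11) = 143: x ≡ 28 (mod 143).
  Combine with x ≡ 3 (mod 4); new modulus lcm = 572.
    Write x = 28 + 143·t and substitute into x ≡ 3 (mod 4): 143·t ≡ 3 − 28 = -25 (mod 4).
    Reduce coefficients mod 4: 3·t ≡ 3 (mod 4).
    The inverse of 3 mod 4 is 3 (since 3·3 = 9 = 2·4 + 1), so t ≡ 3·3 = 9 ≡ 1 (mod 4).
    Then x = 28 + 143·1 = 171, valid modulo lcm(143, 4) = 572: x ≡ 171 (mod 572).
  Combine with x ≡ 3 (mod 17); new modulus lcm = 9724.
    Write x = 171 + 572·t and substitute into x ≡ 3 (mod 17): 572·t ≡ 3 − 171 = -168 (mod 17).
    Reduce coefficients mod 17: 11·t ≡ 2 (mod 17).
    The inverse of 11 mod 17 is 14 (since 11·14 = 154 = 9·17 + 1), so t ≡ 14·2 = 28 ≡ 11 (mod 17).
    Then x = 171 + 572·11 = 6463, valid modulo lcm(572, 17) = 9724: x ≡ 6463 (mod 9724).
  Combine with x ≡ 5 (mod 9); new modulus lcm = 87516.
    Write x = 6463 + 9724·t and substitute into x ≡ 5 (mod 9): 9724·t ≡ 5 − 6463 = -6458 (mod 9).
    Reduce coefficients mod 9: 4·t ≡ 4 (mod 9).
    The inverse of 4 mod 9 is 7 (since 4·7 = 28 = 3·9 + 1), so t ≡ 7·4 = 28 ≡ 1 (mod 9).
    Then x = 6463 + 9724·1 = 16187, valid modulo lcm(9724, 9) = 87516: x ≡ 16187 (mod 87516).
Verify against each original: 16187 mod 13 = 2, 16187 mod 11 = 6, 16187 mod 4 = 3, 16187 mod 17 = 3, 16187 mod 9 = 5.

x ≡ 16187 (mod 87516).


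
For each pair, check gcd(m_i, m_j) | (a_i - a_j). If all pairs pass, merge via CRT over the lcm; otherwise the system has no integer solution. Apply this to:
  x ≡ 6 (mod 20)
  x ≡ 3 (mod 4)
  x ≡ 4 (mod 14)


Moduli 20, 4, 14 are not pairwise coprime, so CRT works modulo lcm(m_i) when all pairwise compatibility conditions hold.
Pairwise compatibility: gcd(m_i, m_j) must divide a_i - a_j for every pair.
Merge one congruence at a time:
  Start: x ≡ 6 (mod 20).
  Combine with x ≡ 3 (mod 4): gcd(20, 4) = 4, and 3 - 6 = -3 is NOT divisible by 4.
    ⇒ system is inconsistent (no integer solution).

No solution (the system is inconsistent).


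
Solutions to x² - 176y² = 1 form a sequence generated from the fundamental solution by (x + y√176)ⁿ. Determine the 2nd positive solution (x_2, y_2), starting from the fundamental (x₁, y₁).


Step 1: Find the fundamental solution (x₁, y₁) of x² - 176y² = 1.
  Expand √176 as a continued fraction. a₀ = ⌊√176⌋ = 13; iterate m_{k+1} = d_k·a_k − m_k, d_{k+1} = (176 − m_{k+1}²)/d_k, a_{k+1} = ⌊(a₀ + m_{k+1})/d_{k+1}⌋ (starting m₀ = 0, d₀ = 1), with convergents p_k = a_k·p_{k-1} + p_{k-2}, q_k = a_k·q_{k-1} + q_{k-2} (p₋₁ = 1, q₋₁ = 0):
  k = 0: a₀ = 13; p₀/q₀ = 13/1; p₀² − 176·q₀² = 169 − 176 = -7.
  k = 1: m = 13, d = 7, a = ⌊(13 + 13)/7⌋ = 3; p/q = (3·13 + 1)/(3·1 + 0) = 40/3; p² − 176·q² = 1600 − 1584 = 16.
  k = 2: m = 8, d = 16, a = ⌊(13 + 8)/16⌋ = 1; p/q = (1·40 + 13)/(1·3 + 1) = 53/4; p² − 176·q² = 2809 − 2816 = -7.
  k = 3: m = 8, d = 7, a = ⌊(13 + 8)/7⌋ = 3; p/q = (3·53 + 40)/(3·4 + 3) = 199/15; p² − 176·q² = 39601 − 39600 = 1.
  The first convergent with p² − 176·q² = 1 gives the fundamental solution (x₁, y₁) = (199, 15).
Step 2: Apply the recurrence (x_{n+1}, y_{n+1}) = (x₁x_n + 176y₁y_n, x₁y_n + y₁x_n) repeatedly.
  From (x_1, y_1) = (199, 15): x_2 = 199·199 + 176·15·15 = 79201; y_2 = 199·15 + 15·199 = 5970.
Step 3: Verify x_2² - 176·y_2² = 6272798401 - 6272798400 = 1 (should be 1). ✓

(x_1, y_1) = (199, 15); (x_2, y_2) = (79201, 5970).
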